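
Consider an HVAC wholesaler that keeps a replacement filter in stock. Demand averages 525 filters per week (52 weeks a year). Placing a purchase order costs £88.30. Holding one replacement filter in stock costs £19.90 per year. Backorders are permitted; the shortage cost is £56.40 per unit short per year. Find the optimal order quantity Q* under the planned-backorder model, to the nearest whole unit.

Annual demand D = 525 × 52 = 27,300.
With planned backorders, Q* = √(2DS/H) · √((H+B)/B).
√(2DS/H) = √(2 × 27,300 × 88.3 / 19.9) = 492.210.
√((H+B)/B) = √((19.9+56.4)/56.4) = 1.1631.
Q* ≈ 572.497.

Q* ≈ 572 filters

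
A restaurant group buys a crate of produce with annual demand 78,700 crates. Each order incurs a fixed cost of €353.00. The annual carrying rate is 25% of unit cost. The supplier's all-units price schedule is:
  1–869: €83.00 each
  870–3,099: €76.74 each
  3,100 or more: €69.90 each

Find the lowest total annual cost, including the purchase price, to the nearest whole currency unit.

TC* ≈ €5,537,178

Holding cost per unit per year at price C is H = 0.25·C.
Evaluate total cost at each tier's feasible EOQ or, if the EOQ is below the tier, at the tier's minimum quantity.
Tier 1 (€83.00): EOQ = 1636.4 exceeds tier's upper bound 869, so this tier is dominated.
EOQ at €76.74 = 1701.8 (feasible in tier 2): TC = 78,700×€76.74 + (78,700/1701.8)×353 + (1701.8/2)×0.25×€76.74 = €6,072,087.06.
EOQ at €69.90 = 1783.1 < 3100, so use break Q=3100: TC = 78,700×€69.90 + (78,700/3100.0)×353 + (3100.0/2)×0.25×€69.90 = €5,537,177.90.
Lowest total cost among the candidates is at Q = 3100.0.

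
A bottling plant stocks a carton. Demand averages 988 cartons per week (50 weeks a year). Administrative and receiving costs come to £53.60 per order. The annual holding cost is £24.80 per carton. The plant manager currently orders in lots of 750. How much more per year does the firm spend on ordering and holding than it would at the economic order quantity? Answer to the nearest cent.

Extra cost ≈ £1,370.40 per year

Annual demand D = 988 × 50 = 49,400.
EOQ = √(2DS/H) = √(2 × 49,400 × 53.6 / 24.8) ≈ 462.10.
Cost at Q* = (D/Q*)S + (Q*/2)H = √(2DSH) ≈ £11,460.06.
Cost at Q = 750: (49,400/750)×53.6 + (750/2)×24.8 = £3,530.45 + £9,300.00 = £12,830.45.
Excess = £12,830.45 − £11,460.06 = £1,370.40.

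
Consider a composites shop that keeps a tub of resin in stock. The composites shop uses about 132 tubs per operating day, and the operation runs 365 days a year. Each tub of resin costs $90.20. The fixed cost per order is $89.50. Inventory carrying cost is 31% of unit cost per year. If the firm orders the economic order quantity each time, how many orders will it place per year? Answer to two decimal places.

N ≈ 86.75 orders per year

Annual demand D = 132 × 365 = 48,180.
Holding cost H = 0.31 × $90.20 = $27.9620 per unit per year.
The optimal lot size = √(2DS/H) = √(2 × 48,180 × 89.5 / 27.962) ≈ 555.36.
Orders per year = D / Q* = 48,180 / 555.36 ≈ 86.754.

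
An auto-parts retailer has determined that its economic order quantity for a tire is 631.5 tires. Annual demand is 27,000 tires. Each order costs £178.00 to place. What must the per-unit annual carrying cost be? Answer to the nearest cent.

Invert the EOQ relation Q*² = 2DS/H.
From Q* = √(2DS/H): H = 2DS / Q*² = 2 × 27,000 × 178 / 631.5² = 24.1028.

H ≈ £24.10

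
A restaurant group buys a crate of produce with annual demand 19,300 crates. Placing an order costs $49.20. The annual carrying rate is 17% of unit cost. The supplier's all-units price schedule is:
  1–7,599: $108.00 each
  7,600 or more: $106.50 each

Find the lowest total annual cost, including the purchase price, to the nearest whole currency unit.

TC* ≈ $2,090,305

Holding cost per unit per year at price C is H = 0.17·C.
For each price level, check whether its EOQ is feasible; otherwise the best quantity at that price is the breakpoint.
EOQ at $108.00 = 321.6 (feasible in tier 1): TC = 19,300×$108.00 + (19,300/321.6)×49.2 + (321.6/2)×0.17×$108.00 = $2,090,304.90.
EOQ at $106.50 = 323.9 < 7600, so use break Q=7600: TC = 19,300×$106.50 + (19,300/7600.0)×49.2 + (7600.0/2)×0.17×$106.50 = $2,124,373.94.
Lowest total cost among the candidates is at Q = 321.6.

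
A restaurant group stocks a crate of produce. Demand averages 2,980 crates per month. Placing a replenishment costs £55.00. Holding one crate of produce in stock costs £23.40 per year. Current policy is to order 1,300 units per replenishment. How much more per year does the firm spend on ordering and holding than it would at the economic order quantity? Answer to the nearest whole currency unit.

Extra cost ≈ £7,129 per year

Annual demand D = 2,980 × 12 = 35,760.
EOQ = √(2DS/H) = √(2 × 35,760 × 55 / 23.4) ≈ 410.00.
Cost at Q* = (D/Q*)S + (Q*/2)H = √(2DSH) ≈ £9,594.07.
Cost at Q = 1,300: (35,760/1,300)×55 + (1,300/2)×23.4 = £1,512.92 + £15,210.00 = £16,722.92.
Excess = £16,722.92 − £9,594.07 = £7,128.85.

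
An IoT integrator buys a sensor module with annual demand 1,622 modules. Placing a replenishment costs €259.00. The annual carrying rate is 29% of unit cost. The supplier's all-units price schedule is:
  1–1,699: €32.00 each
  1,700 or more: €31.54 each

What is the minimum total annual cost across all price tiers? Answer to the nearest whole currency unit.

Holding cost per unit per year at price C is H = 0.29·C.
Candidates are each tier's EOQ (if it falls in that tier) and each price-break quantity.
EOQ at €32.00 = 300.9 (feasible in tier 1): TC = 1,622×€32.00 + (1,622/300.9)×259 + (300.9/2)×0.29×€32.00 = €54,696.31.
EOQ at €31.54 = 303.1 < 1700, so use break Q=1700: TC = 1,622×€31.54 + (1,622/1700.0)×259 + (1700.0/2)×0.29×€31.54 = €59,179.61.
Lowest total cost among the candidates is at Q = 300.9.

TC* ≈ €54,696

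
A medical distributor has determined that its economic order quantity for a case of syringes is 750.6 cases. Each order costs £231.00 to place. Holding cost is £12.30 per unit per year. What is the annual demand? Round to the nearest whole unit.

D ≈ 15,000 cases per year

The basic EOQ model gives Q* = √(2DS/H); rearrange for the unknown.
From Q* = √(2DS/H): D = Q*²H / (2S) = 750.6² × 12.3 / (2 × 231) = 14999.620.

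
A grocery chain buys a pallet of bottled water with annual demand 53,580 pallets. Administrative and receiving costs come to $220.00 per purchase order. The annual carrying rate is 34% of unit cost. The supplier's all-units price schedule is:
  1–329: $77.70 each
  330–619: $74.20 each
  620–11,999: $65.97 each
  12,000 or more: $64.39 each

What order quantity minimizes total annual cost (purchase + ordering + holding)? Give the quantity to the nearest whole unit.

Q* ≈ 1,025 pallets

Holding cost per unit per year at price C is H = 0.34·C.
For each price level, check whether its EOQ is feasible; otherwise the best quantity at that price is the breakpoint.
Tier 1 ($77.70): EOQ = 944.7 exceeds tier's upper bound 329, so this tier is dominated.
Tier 2 ($74.20): EOQ = 966.7 exceeds tier's upper bound 619, so this tier is dominated.
EOQ at $65.97 = 1025.2 (feasible in tier 3): TC = 53,580×$65.97 + (53,580/1025.2)×220 + (1025.2/2)×0.34×$65.97 = $3,557,667.97.
EOQ at $64.39 = 1037.7 < 12000, so use break Q=12000: TC = 53,580×$64.39 + (53,580/12000.0)×220 + (12000.0/2)×0.34×$64.39 = $3,582,354.10.
Lowest total cost is $3,557,667.97 at Q = 1025.2.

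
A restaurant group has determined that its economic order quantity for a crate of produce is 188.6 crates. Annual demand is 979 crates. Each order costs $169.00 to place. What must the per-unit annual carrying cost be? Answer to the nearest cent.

H ≈ $9.30

Invert the EOQ relation Q*² = 2DS/H.
From Q* = √(2DS/H): H = 2DS / Q*² = 2 × 979 × 169 / 188.6² = 9.3028.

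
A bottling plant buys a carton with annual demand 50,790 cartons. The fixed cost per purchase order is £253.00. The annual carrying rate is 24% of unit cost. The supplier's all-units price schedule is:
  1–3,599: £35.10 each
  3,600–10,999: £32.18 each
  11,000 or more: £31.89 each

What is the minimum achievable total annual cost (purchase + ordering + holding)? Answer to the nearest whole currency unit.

TC* ≈ £1,651,893

Holding cost per unit per year at price C is H = 0.24·C.
Evaluate total cost at each tier's feasible EOQ or, if the EOQ is below the tier, at the tier's minimum quantity.
EOQ at £35.10 = 1746.6 (feasible in tier 1): TC = 50,790×£35.10 + (50,790/1746.6)×253 + (1746.6/2)×0.24×£35.10 = £1,797,442.76.
EOQ at £32.18 = 1824.2 < 3600, so use break Q=3600: TC = 50,790×£32.18 + (50,790/3600.0)×253 + (3600.0/2)×0.24×£32.18 = £1,651,893.37.
EOQ at £31.89 = 1832.4 < 11000, so use break Q=11000: TC = 50,790×£31.89 + (50,790/11000.0)×253 + (11000.0/2)×0.24×£31.89 = £1,662,956.07.
Lowest total cost among the candidates is at Q = 3600.0.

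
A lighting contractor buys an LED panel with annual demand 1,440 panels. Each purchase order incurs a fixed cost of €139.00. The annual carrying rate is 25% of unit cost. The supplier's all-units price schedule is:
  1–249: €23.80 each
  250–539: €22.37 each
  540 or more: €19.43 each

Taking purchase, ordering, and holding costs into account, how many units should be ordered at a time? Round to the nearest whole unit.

Q* ≈ 540 panels

Holding cost per unit per year at price C is H = 0.25·C.
Candidates are each tier's EOQ (if it falls in that tier) and each price-break quantity.
Tier 1 (€23.80): EOQ = 259.4 exceeds tier's upper bound 249, so this tier is dominated.
EOQ at €22.37 = 267.5 (feasible in tier 2): TC = 1,440×€22.37 + (1,440/267.5)×139 + (267.5/2)×0.25×€22.37 = €33,709.06.
EOQ at €19.43 = 287.1 < 540, so use break Q=540: TC = 1,440×€19.43 + (1,440/540.0)×139 + (540.0/2)×0.25×€19.43 = €29,661.39.
Lowest total cost is €29,661.39 at Q = 540.0.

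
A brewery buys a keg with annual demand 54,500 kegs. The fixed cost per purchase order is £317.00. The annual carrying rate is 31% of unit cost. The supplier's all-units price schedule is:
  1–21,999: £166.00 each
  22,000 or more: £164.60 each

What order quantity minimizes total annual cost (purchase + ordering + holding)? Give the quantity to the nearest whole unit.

Holding cost per unit per year at price C is H = 0.31·C.
Candidates are each tier's EOQ (if it falls in that tier) and each price-break quantity.
EOQ at £166.00 = 819.4 (feasible in tier 1): TC = 54,500×£166.00 + (54,500/819.4)×317 + (819.4/2)×0.31×£166.00 = £9,089,167.49.
EOQ at £164.60 = 822.9 < 22000, so use break Q=22000: TC = 54,500×£164.60 + (54,500/22000.0)×317 + (22000.0/2)×0.31×£164.60 = £9,532,771.30.
Lowest total cost is £9,089,167.49 at Q = 819.4.

Q* ≈ 819 kegs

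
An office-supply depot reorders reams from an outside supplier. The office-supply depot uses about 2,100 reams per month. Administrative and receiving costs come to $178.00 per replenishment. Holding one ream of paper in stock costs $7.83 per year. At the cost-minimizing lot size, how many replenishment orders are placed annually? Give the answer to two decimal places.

Annual demand D = 2,100 × 12 = 25,200.
The optimal lot size = √(2DS/H) = √(2 × 25,200 × 178 / 7.83) ≈ 1070.40.
Orders per year = D / Q* = 25,200 / 1070.40 ≈ 23.543.

N ≈ 23.54 orders per year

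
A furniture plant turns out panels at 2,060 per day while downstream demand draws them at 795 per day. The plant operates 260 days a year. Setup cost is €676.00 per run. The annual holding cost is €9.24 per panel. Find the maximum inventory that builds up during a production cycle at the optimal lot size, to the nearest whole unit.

I_max ≈ 4,310 panels

Annual demand D = 795 × 260 = 206,700.
Production build-up factor (1 − d/p) = 1 − 795/2,060 = 0.6141.
Q* = √(2DS / (H(1 − d/p))) = √(2 × 206,700 × 676 / (9.24 × 0.6141)).
= √(279,458,400 / 5.6741) ≈ 7017.961.
Maximum inventory = Q*(1 − d/p) = 7017.961 × 0.6141 ≈ 4309.573.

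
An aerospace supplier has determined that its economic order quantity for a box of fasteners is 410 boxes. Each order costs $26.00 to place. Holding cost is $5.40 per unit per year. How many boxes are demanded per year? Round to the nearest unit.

The basic EOQ model gives Q* = √(2DS/H); rearrange for the unknown.
From Q* = √(2DS/H): D = Q*²H / (2S) = 410² × 5.4 / (2 × 26) = 17456.538.

D ≈ 17,457 boxes per year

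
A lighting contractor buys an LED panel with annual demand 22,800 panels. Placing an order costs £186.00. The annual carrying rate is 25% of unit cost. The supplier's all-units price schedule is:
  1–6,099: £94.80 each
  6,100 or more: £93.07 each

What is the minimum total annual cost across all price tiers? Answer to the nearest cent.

TC* ≈ £2,175,617.94

Holding cost per unit per year at price C is H = 0.25·C.
Evaluate total cost at each tier's feasible EOQ or, if the EOQ is below the tier, at the tier's minimum quantity.
EOQ at £94.80 = 598.2 (feasible in tier 1): TC = 22,800×£94.80 + (22,800/598.2)×186 + (598.2/2)×0.25×£94.80 = £2,175,617.94.
EOQ at £93.07 = 603.8 < 6100, so use break Q=6100: TC = 22,800×£93.07 + (22,800/6100.0)×186 + (6100.0/2)×0.25×£93.07 = £2,193,657.09.
Lowest total cost among the candidates is at Q = 598.2.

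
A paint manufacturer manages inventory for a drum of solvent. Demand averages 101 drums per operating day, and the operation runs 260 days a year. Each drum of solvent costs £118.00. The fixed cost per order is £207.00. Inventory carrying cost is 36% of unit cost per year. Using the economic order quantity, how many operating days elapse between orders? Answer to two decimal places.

T ≈ 5.01 days

Annual demand D = 101 × 260 = 26,260.
Holding cost H = 0.36 × £118.00 = £42.4800 per unit per year.
EOQ = √(2DS/H) = √(2 × 26,260 × 207 / 42.48) ≈ 505.89.
Cycle time = Q*/D × 260 = 505.89 / 26,260 × 260 ≈ 5.009 days.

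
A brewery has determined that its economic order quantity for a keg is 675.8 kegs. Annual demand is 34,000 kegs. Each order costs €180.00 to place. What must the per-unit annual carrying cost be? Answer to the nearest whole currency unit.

H ≈ €27

Invert the EOQ relation Q*² = 2DS/H.
From Q* = √(2DS/H): H = 2DS / Q*² = 2 × 34,000 × 180 / 675.8² = 26.8006.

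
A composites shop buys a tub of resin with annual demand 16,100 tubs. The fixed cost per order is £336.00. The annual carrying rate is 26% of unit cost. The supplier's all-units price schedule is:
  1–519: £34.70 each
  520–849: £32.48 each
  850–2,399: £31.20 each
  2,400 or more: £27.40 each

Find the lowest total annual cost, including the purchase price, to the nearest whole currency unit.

TC* ≈ £451,943

Holding cost per unit per year at price C is H = 0.26·C.
Candidates are each tier's EOQ (if it falls in that tier) and each price-break quantity.
Tier 1 (£34.70): EOQ = 1095.1 exceeds tier's upper bound 519, so this tier is dominated.
Tier 2 (£32.48): EOQ = 1131.9 exceeds tier's upper bound 849, so this tier is dominated.
EOQ at £31.20 = 1154.9 (feasible in tier 3): TC = 16,100×£31.20 + (16,100/1154.9)×336 + (1154.9/2)×0.26×£31.20 = £511,688.32.
EOQ at £27.40 = 1232.4 < 2400, so use break Q=2400: TC = 16,100×£27.40 + (16,100/2400.0)×336 + (2400.0/2)×0.26×£27.40 = £451,942.80.
Lowest total cost among the candidates is at Q = 2400.0.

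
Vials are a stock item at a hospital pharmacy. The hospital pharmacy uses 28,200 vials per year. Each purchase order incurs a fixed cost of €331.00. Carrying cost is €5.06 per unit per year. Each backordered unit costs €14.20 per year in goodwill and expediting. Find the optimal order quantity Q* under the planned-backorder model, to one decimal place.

Q* ≈ 2,237.0 vials

With planned backorders, Q* = √(2DS/H) · √((H+B)/B).
√(2DS/H) = √(2 × 28,200 × 331 / 5.06) = 1920.783.
√((H+B)/B) = √((5.06+14.2)/14.2) = 1.1646.
Q* ≈ 2236.981.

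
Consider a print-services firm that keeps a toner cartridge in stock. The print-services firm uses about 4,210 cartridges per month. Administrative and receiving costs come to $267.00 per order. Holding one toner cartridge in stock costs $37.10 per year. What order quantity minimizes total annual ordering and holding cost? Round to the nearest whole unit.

Q* ≈ 853 cartridges

Annual demand D = 4,210 × 12 = 50,520.
EOQ = √(2DS / H) = √(2 × 50,520 × 267 / 37.1).
= √(26,977,680 / 37.1) = √727,161.186 ≈ 852.737.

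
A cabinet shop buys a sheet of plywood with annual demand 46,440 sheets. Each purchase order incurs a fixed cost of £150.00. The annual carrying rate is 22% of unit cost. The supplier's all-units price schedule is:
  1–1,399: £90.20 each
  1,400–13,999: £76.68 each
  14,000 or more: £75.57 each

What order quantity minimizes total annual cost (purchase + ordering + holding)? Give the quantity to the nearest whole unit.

Holding cost per unit per year at price C is H = 0.22·C.
Candidates are each tier's EOQ (if it falls in that tier) and each price-break quantity.
EOQ at £90.20 = 837.9 (feasible in tier 1): TC = 46,440×£90.20 + (46,440/837.9)×150 + (837.9/2)×0.22×£90.20 = £4,205,515.29.
EOQ at £76.68 = 908.8 < 1400, so use break Q=1400: TC = 46,440×£76.68 + (46,440/1400.0)×150 + (1400.0/2)×0.22×£76.68 = £3,577,803.63.
EOQ at £75.57 = 915.4 < 14000, so use break Q=14000: TC = 46,440×£75.57 + (46,440/14000.0)×150 + (14000.0/2)×0.22×£75.57 = £3,626,346.17.
Lowest total cost is £3,577,803.63 at Q = 1400.0.

Q* ≈ 1,400 sheets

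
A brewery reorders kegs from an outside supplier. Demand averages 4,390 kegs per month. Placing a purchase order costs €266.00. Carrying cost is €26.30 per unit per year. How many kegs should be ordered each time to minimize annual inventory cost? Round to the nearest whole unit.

Annual demand D = 4,390 × 12 = 52,680.
EOQ = √(2DS / H) = √(2 × 52,680 × 266 / 26.3).
= √(28,025,760 / 26.3) = √1,065,618.251 ≈ 1032.288.

Q* ≈ 1,032 kegs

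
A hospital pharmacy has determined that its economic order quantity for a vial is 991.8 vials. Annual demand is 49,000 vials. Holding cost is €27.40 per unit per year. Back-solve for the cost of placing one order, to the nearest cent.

S ≈ €275.03

The basic EOQ model gives Q* = √(2DS/H); rearrange for the unknown.
From Q* = √(2DS/H): S = Q*²H / (2D) = 991.8² × 27.4 / (2 × 49,000) = 275.0253.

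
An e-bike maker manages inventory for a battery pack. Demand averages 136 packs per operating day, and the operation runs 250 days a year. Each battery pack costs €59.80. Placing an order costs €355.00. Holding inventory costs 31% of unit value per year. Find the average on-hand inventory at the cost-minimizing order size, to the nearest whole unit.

Annual demand D = 136 × 250 = 34,000.
Holding cost H = 0.31 × €59.80 = €18.5380 per unit per year.
EOQ = √(2DS/H) = √(2 × 34,000 × 355 / 18.538) ≈ 1141.14.
Average inventory = Q*/2 ≈ 1141.14 / 2 = 570.568.

Average inventory ≈ 571 packs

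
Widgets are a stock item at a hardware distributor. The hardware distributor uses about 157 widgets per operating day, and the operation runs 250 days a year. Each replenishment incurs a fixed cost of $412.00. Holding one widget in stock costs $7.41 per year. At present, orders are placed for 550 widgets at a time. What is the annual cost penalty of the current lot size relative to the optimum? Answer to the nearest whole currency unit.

Annual demand D = 157 × 250 = 39,250.
EOQ = √(2DS/H) = √(2 × 39,250 × 412 / 7.41) ≈ 2089.17.
Cost at Q* = (D/Q*)S + (Q*/2)H = √(2DSH) ≈ $15,480.77.
Cost at Q = 550: (39,250/550)×412 + (550/2)×7.41 = $29,401.82 + $2,037.75 = $31,439.57.
Excess = $31,439.57 − $15,480.77 = $15,958.80.

Extra cost ≈ $15,959 per year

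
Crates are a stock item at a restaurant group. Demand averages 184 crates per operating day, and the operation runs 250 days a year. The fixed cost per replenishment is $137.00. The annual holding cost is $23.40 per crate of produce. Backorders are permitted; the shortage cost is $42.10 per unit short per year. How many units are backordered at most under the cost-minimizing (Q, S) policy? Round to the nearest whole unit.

S* ≈ 327 crates

Annual demand D = 184 × 250 = 46,000.
With planned backorders, Q* = √(2DS/H) · √((H+B)/B).
√(2DS/H) = √(2 × 46,000 × 137 / 23.4) = 733.916.
√((H+B)/B) = √((23.4+42.1)/42.1) = 1.2473.
Q* ≈ 915.432.
S* = Q* · H/(H+B) = 915.432 × 23.4/65.5 ≈ 327.040.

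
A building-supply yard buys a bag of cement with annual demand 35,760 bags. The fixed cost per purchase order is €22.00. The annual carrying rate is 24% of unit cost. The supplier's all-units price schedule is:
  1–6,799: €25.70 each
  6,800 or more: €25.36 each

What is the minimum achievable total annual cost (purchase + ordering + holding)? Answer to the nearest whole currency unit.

Holding cost per unit per year at price C is H = 0.24·C.
Candidates are each tier's EOQ (if it falls in that tier) and each price-break quantity.
EOQ at €25.70 = 505.1 (feasible in tier 1): TC = 35,760×€25.70 + (35,760/505.1)×22 + (505.1/2)×0.24×€25.70 = €922,147.28.
EOQ at €25.36 = 508.4 < 6800, so use break Q=6800: TC = 35,760×€25.36 + (35,760/6800.0)×22 + (6800.0/2)×0.24×€25.36 = €927,683.05.
Lowest total cost among the candidates is at Q = 505.1.

TC* ≈ €922,147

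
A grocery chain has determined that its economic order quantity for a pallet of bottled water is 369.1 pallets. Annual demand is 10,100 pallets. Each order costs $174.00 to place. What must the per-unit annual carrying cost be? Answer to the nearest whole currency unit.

H ≈ $26

Squaring Q* = √(2DS/H) gives Q*² = 2DS/H.
From Q* = √(2DS/H): H = 2DS / Q*² = 2 × 10,100 × 174 / 369.1² = 25.7996.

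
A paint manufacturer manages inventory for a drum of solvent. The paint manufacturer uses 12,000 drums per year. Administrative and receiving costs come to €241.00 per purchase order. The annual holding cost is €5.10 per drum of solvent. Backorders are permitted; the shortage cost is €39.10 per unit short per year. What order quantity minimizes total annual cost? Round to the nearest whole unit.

With planned backorders, Q* = √(2DS/H) · √((H+B)/B).
√(2DS/H) = √(2 × 12,000 × 241 / 5.1) = 1064.950.
√((H+B)/B) = √((5.1+39.1)/39.1) = 1.0632.
Q* ≈ 1132.275.

Q* ≈ 1,132 drums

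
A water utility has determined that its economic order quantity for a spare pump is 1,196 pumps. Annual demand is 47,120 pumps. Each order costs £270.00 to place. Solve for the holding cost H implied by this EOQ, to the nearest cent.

H ≈ £17.79

The basic EOQ model gives Q* = √(2DS/H); rearrange for the unknown.
From Q* = √(2DS/H): H = 2DS / Q*² = 2 × 47,120 × 270 / 1,196² = 17.7884.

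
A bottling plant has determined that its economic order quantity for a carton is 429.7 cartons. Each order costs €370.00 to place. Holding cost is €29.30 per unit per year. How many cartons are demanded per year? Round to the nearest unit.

D ≈ 7,311 cartons per year

Invert the EOQ relation Q*² = 2DS/H.
From Q* = √(2DS/H): D = Q*²H / (2S) = 429.7² × 29.3 / (2 × 370) = 7310.829.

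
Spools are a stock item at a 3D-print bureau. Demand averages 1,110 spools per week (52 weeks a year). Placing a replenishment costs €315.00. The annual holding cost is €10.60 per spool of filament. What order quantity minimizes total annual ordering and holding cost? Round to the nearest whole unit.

Q* ≈ 1,852 spools

Annual demand D = 1,110 × 52 = 57,720.
EOQ = √(2DS / H) = √(2 × 57,720 × 315 / 10.6).
= √(36,363,600 / 10.6) = √3,430,528.3019 ≈ 1852.169.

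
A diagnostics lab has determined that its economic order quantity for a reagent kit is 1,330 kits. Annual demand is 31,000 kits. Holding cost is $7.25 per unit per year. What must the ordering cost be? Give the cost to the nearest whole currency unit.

S ≈ $207

Invert the EOQ relation Q*² = 2DS/H.
From Q* = √(2DS/H): S = Q*²H / (2D) = 1,330² × 7.25 / (2 × 31,000) = 206.8472.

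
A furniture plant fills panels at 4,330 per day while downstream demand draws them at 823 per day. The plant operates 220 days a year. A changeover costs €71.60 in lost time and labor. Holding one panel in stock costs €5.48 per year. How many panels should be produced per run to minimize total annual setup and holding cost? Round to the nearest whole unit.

Q* ≈ 2,417 panels

Annual demand D = 823 × 220 = 181,060.
Production build-up factor (1 − d/p) = 1 − 823/4,330 = 0.8099.
Q* = √(2DS / (H(1 − d/p))) = √(2 × 181,060 × 71.6 / (5.48 × 0.8099)).
= √(25,927,792 / 4.4384) ≈ 2416.955.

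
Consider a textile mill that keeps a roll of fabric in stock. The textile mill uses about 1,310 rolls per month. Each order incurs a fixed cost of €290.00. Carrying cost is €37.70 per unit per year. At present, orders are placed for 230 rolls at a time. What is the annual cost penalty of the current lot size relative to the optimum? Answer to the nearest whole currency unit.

Annual demand D = 1,310 × 12 = 15,720.
EOQ = √(2DS/H) = √(2 × 15,720 × 290 / 37.7) ≈ 491.78.
Cost at Q* = (D/Q*)S + (Q*/2)H = √(2DSH) ≈ €18,540.05.
Cost at Q = 230: (15,720/230)×290 + (230/2)×37.7 = €19,820.87 + €4,335.50 = €24,156.37.
Excess = €24,156.37 − €18,540.05 = €5,616.32.

Extra cost ≈ €5,616 per year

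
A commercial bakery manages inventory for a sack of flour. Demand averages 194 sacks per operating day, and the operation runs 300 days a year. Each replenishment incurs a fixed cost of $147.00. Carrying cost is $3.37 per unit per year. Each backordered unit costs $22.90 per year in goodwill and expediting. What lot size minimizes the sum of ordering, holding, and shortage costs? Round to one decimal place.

Q* ≈ 2,413.4 sacks

Annual demand D = 194 × 300 = 58,200.
With planned backorders, Q* = √(2DS/H) · √((H+B)/B).
√(2DS/H) = √(2 × 58,200 × 147 / 3.37) = 2253.306.
√((H+B)/B) = √((3.37+22.9)/22.9) = 1.0711.
Q* ≈ 2413.418.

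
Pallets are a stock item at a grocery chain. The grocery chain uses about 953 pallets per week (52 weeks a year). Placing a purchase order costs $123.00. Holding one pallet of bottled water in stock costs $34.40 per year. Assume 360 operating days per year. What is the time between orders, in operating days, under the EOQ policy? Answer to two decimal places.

T ≈ 4.32 days

Annual demand D = 953 × 52 = 49,556.
Q* = √(2DS/H) = √(2 × 49,556 × 123 / 34.4) ≈ 595.30.
Cycle time = Q*/D × 360 = 595.30 / 49,556 × 360 ≈ 4.325 days.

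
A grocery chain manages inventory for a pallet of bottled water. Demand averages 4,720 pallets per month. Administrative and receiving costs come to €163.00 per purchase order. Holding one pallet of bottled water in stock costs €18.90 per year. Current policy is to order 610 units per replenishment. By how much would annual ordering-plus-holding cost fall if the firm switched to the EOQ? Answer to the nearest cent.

Extra cost ≈ €2,218.40 per year

Annual demand D = 4,720 × 12 = 56,640.
EOQ = √(2DS/H) = √(2 × 56,640 × 163 / 18.9) ≈ 988.42.
Cost at Q* = (D/Q*)S + (Q*/2)H = √(2DSH) ≈ €18,681.05.
Cost at Q = 610: (56,640/610)×163 + (610/2)×18.9 = €15,134.95 + €5,764.50 = €20,899.45.
Excess = €20,899.45 − €18,681.05 = €2,218.40.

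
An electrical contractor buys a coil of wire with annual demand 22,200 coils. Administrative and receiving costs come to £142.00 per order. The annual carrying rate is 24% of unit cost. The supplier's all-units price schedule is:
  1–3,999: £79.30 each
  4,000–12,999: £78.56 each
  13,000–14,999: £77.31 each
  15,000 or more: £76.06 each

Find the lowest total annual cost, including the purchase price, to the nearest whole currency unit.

Holding cost per unit per year at price C is H = 0.24·C.
Candidates are each tier's EOQ (if it falls in that tier) and each price-break quantity.
EOQ at £79.30 = 575.6 (feasible in tier 1): TC = 22,200×£79.30 + (22,200/575.6)×142 + (575.6/2)×0.24×£79.30 = £1,771,414.13.
EOQ at £78.56 = 578.3 < 4000, so use break Q=4000: TC = 22,200×£78.56 + (22,200/4000.0)×142 + (4000.0/2)×0.24×£78.56 = £1,782,528.90.
EOQ at £77.31 = 582.9 < 13000, so use break Q=13000: TC = 22,200×£77.31 + (22,200/13000.0)×142 + (13000.0/2)×0.24×£77.31 = £1,837,128.09.
EOQ at £76.06 = 587.7 < 15000, so use break Q=15000: TC = 22,200×£76.06 + (22,200/15000.0)×142 + (15000.0/2)×0.24×£76.06 = £1,825,650.16.
Lowest total cost among the candidates is at Q = 575.6.

TC* ≈ £1,771,414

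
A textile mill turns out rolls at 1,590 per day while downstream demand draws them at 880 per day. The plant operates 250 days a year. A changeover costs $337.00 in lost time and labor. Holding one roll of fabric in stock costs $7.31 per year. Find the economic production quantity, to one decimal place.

Annual demand D = 880 × 250 = 220,000.
Production build-up factor (1 − d/p) = 1 − 880/1,590 = 0.4465.
Q* = √(2DS / (H(1 − d/p))) = √(2 × 220,000 × 337 / (7.31 × 0.4465)).
= √(148,280,000 / 3.2642) ≈ 6739.877.

Q* ≈ 6,739.9 rolls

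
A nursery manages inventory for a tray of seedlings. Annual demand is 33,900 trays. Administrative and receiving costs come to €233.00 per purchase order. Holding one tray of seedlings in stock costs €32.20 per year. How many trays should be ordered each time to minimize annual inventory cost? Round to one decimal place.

Q* ≈ 700.4 trays

EOQ = √(2DS / H) = √(2 × 33,900 × 233 / 32.2).
= √(15,797,400 / 32.2) = √490,602.4845 ≈ 700.430.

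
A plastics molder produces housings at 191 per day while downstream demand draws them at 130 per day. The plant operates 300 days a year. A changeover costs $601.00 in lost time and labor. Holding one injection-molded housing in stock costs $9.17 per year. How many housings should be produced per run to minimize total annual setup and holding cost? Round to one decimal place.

Annual demand D = 130 × 300 = 39,000.
Production build-up factor (1 − d/p) = 1 − 130/191 = 0.3194.
Q* = √(2DS / (H(1 − d/p))) = √(2 × 39,000 × 601 / (9.17 × 0.3194)).
= √(46,878,000 / 2.9286) ≈ 4000.844.

Q* ≈ 4,000.8 housings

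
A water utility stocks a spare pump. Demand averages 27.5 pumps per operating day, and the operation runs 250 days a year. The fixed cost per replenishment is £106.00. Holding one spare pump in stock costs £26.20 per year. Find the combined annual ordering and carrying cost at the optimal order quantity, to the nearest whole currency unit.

TC* ≈ £6,180

Annual demand D = 27.5 × 250 = 6,875.
Q* = √(2DS/H) = √(2 × 6,875 × 106 / 26.2) ≈ 235.86.
At Q*, ordering cost (D/Q*)S equals holding cost (Q*/2)H, each = √(DSH/2).
Minimum total = √(2DSH) = √(2 × 6,875 × 106 × 26.2) ≈ 6179.523.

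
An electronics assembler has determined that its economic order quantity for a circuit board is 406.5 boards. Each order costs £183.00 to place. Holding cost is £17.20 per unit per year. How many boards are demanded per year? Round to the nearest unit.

The basic EOQ model gives Q* = √(2DS/H); rearrange for the unknown.
From Q* = √(2DS/H): D = Q*²H / (2S) = 406.5² × 17.2 / (2 × 183) = 7765.483.

D ≈ 7,765 boards per year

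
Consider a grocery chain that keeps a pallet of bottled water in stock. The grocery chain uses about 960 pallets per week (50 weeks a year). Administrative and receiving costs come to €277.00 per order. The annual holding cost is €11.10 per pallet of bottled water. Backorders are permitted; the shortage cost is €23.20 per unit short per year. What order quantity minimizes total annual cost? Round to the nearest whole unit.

Q* ≈ 1,882 pallets

Annual demand D = 960 × 50 = 48,000.
With planned backorders, Q* = √(2DS/H) · √((H+B)/B).
√(2DS/H) = √(2 × 48,000 × 277 / 11.1) = 1547.797.
√((H+B)/B) = √((11.1+23.2)/23.2) = 1.2159.
Q* ≈ 1881.989.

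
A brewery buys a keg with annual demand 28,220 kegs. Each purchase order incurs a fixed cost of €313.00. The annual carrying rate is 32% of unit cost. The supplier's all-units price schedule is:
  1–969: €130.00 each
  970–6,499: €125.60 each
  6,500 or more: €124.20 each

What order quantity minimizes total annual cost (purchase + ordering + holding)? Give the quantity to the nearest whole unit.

Q* ≈ 970 kegs

Holding cost per unit per year at price C is H = 0.32·C.
Evaluate total cost at each tier's feasible EOQ or, if the EOQ is below the tier, at the tier's minimum quantity.
EOQ at €130.00 = 651.7 (feasible in tier 1): TC = 28,220×€130.00 + (28,220/651.7)×313 + (651.7/2)×0.32×€130.00 = €3,695,708.93.
EOQ at €125.60 = 663.0 < 970, so use break Q=970: TC = 28,220×€125.60 + (28,220/970.0)×313 + (970.0/2)×0.32×€125.60 = €3,573,031.16.
EOQ at €124.20 = 666.7 < 6500, so use break Q=6500: TC = 28,220×€124.20 + (28,220/6500.0)×313 + (6500.0/2)×0.32×€124.20 = €3,635,450.90.
Lowest total cost is €3,573,031.16 at Q = 970.0.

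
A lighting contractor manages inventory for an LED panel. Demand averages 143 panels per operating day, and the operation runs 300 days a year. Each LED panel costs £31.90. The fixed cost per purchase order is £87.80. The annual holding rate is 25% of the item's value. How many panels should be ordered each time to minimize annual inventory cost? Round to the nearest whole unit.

Q* ≈ 972 panels

Annual demand D = 143 × 300 = 42,900.
Holding cost H = 0.25 × £31.90 = £7.9750 per unit per year.
EOQ = √(2DS / H) = √(2 × 42,900 × 87.8 / 7.975).
= √(7,533,240 / 7.975) = √944,606.8966 ≈ 971.909.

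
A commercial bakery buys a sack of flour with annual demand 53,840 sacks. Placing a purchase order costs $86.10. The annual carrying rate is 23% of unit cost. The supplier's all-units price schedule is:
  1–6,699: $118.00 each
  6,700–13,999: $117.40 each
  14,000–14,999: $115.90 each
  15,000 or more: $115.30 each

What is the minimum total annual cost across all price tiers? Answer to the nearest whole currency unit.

Holding cost per unit per year at price C is H = 0.23·C.
Candidates are each tier's EOQ (if it falls in that tier) and each price-break quantity.
EOQ at $118.00 = 584.5 (feasible in tier 1): TC = 53,840×$118.00 + (53,840/584.5)×86.1 + (584.5/2)×0.23×$118.00 = $6,368,982.59.
EOQ at $117.40 = 586.0 < 6700, so use break Q=6700: TC = 53,840×$117.40 + (53,840/6700.0)×86.1 + (6700.0/2)×0.23×$117.40 = $6,411,964.58.
EOQ at $115.90 = 589.7 < 14000, so use break Q=14000: TC = 53,840×$115.90 + (53,840/14000.0)×86.1 + (14000.0/2)×0.23×$115.90 = $6,426,986.12.
EOQ at $115.30 = 591.3 < 15000, so use break Q=15000: TC = 53,840×$115.30 + (53,840/15000.0)×86.1 + (15000.0/2)×0.23×$115.30 = $6,406,953.54.
Lowest total cost among the candidates is at Q = 584.5.

TC* ≈ $6,368,983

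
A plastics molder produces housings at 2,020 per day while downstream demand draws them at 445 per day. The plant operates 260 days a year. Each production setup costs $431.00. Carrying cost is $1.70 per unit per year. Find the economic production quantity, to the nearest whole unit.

Q* ≈ 8,674 housings

Annual demand D = 445 × 260 = 115,700.
Production build-up factor (1 − d/p) = 1 − 445/2,020 = 0.7797.
Q* = √(2DS / (H(1 − d/p))) = √(2 × 115,700 × 431 / (1.7 × 0.7797)).
= √(99,733,400 / 1.3255) ≈ 8674.236.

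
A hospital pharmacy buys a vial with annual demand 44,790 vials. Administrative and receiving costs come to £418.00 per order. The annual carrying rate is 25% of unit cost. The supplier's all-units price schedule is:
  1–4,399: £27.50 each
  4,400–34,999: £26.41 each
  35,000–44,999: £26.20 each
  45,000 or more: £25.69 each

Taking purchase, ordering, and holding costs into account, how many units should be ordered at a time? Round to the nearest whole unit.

Holding cost per unit per year at price C is H = 0.25·C.
Evaluate total cost at each tier's feasible EOQ or, if the EOQ is below the tier, at the tier's minimum quantity.
EOQ at £27.50 = 2333.8 (feasible in tier 1): TC = 44,790×£27.50 + (44,790/2333.8)×418 + (2333.8/2)×0.25×£27.50 = £1,247,769.64.
EOQ at £26.41 = 2381.4 < 4400, so use break Q=4400: TC = 44,790×£26.41 + (44,790/4400.0)×418 + (4400.0/2)×0.25×£26.41 = £1,201,684.45.
EOQ at £26.20 = 2391.0 < 35000, so use break Q=35000: TC = 44,790×£26.20 + (44,790/35000.0)×418 + (35000.0/2)×0.25×£26.20 = £1,288,657.92.
EOQ at £25.69 = 2414.6 < 45000, so use break Q=45000: TC = 44,790×£25.69 + (44,790/45000.0)×418 + (45000.0/2)×0.25×£25.69 = £1,295,577.40.
Lowest total cost is £1,201,684.45 at Q = 4400.0.

Q* ≈ 4,400 vials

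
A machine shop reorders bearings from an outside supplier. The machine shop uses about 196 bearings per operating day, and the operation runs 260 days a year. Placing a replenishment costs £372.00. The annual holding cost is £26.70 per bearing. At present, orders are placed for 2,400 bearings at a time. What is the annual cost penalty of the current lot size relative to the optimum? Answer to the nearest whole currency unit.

Annual demand D = 196 × 260 = 50,960.
EOQ = √(2DS/H) = √(2 × 50,960 × 372 / 26.7) ≈ 1191.64.
Cost at Q* = (D/Q*)S + (Q*/2)H = √(2DSH) ≈ £31,816.82.
Cost at Q = 2,400: (50,960/2,400)×372 + (2,400/2)×26.7 = £7,898.80 + £32,040.00 = £39,938.80.
Excess = £39,938.80 − £31,816.82 = £8,121.98.

Extra cost ≈ £8,122 per year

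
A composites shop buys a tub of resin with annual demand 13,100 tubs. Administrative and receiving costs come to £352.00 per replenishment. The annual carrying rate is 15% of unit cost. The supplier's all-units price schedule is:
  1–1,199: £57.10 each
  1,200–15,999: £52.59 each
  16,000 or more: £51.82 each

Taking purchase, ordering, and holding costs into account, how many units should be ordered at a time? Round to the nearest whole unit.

Q* ≈ 1,200 tubs

Holding cost per unit per year at price C is H = 0.15·C.
Candidates are each tier's EOQ (if it falls in that tier) and each price-break quantity.
EOQ at £57.10 = 1037.7 (feasible in tier 1): TC = 13,100×£57.10 + (13,100/1037.7)×352 + (1037.7/2)×0.15×£57.10 = £756,897.62.
EOQ at £52.59 = 1081.2 < 1200, so use break Q=1200: TC = 13,100×£52.59 + (13,100/1200.0)×352 + (1200.0/2)×0.15×£52.59 = £697,504.77.
EOQ at £51.82 = 1089.3 < 16000, so use break Q=16000: TC = 13,100×£51.82 + (13,100/16000.0)×352 + (16000.0/2)×0.15×£51.82 = £741,314.20.
Lowest total cost is £697,504.77 at Q = 1200.0.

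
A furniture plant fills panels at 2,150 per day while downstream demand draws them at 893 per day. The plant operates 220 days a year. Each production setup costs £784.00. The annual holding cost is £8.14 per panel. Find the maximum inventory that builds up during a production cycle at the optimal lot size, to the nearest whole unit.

Annual demand D = 893 × 220 = 196,460.
Production build-up factor (1 − d/p) = 1 − 893/2,150 = 0.5847.
Q* = √(2DS / (H(1 − d/p))) = √(2 × 196,460 × 784 / (8.14 × 0.5847)).
= √(308,049,280 / 4.7591) ≈ 8045.434.
Maximum inventory = Q*(1 − d/p) = 8045.434 × 0.5847 ≈ 4703.772.

I_max ≈ 4,704 panels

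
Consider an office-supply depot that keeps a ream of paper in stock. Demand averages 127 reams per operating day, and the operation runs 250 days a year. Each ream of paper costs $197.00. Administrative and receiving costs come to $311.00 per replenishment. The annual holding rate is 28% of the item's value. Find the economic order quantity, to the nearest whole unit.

Annual demand D = 127 × 250 = 31,750.
Holding cost H = 0.28 × $197.00 = $55.1600 per unit per year.
EOQ = √(2DS / H) = √(2 × 31,750 × 311 / 55.16).
= √(19,748,500 / 55.16) = √358,022.1175 ≈ 598.349.

Q* ≈ 598 reams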